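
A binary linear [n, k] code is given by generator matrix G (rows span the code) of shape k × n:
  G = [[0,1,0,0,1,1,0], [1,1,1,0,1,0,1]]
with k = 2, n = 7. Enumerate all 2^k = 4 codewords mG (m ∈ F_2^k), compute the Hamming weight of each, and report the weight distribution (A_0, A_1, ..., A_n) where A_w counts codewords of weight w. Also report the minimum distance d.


Weight distribution: A_0 = 1, A_3 = 1, A_4 = 1, A_5 = 1. Minimum distance d = 3.

Enumerate all 2^2 = 4 messages m ∈ F_2^2.
For each, compute codeword c = mG in F_2^7, then tally its weight.
  m = 00 → c = 0000000, weight = 0.
  m = 10 → c = 0100110, weight = 3.
  m = 01 → c = 1110101, weight = 5.
  m = 11 → c = 1010011, weight = 4.
Tally weights:
  weight 0: 1 codewords.
  weight 3: 1 codewords.
  weight 4: 1 codewords.
  weight 5: 1 codewords.
Minimum distance d = smallest w > 0 with A_w > 0 = 3.
Sanity: Σ A_w = 4 = 2^2 = 4 ✓.


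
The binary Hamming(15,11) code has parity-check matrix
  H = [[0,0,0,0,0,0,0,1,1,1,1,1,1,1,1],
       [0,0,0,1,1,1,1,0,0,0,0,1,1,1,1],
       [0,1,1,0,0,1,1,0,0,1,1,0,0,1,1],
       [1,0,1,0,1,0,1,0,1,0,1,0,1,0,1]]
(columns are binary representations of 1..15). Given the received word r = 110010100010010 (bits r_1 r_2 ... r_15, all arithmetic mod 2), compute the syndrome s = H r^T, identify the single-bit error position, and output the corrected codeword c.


s = (0, 1, 0, 0)^T, error position = 4, corrected codeword c = 110110100010010

Compute s = H r^T mod 2 one row at a time:
  s_1 = 0 + 0 + 0 + 1 + 0 + 0 + 1 + 0 = 2 ≡ 0 (mod 2).
  s_2 = 0 + 1 + 0 + 1 + 0 + 0 + 1 + 0 = 3 ≡ 1 (mod 2).
  s_3 = 1 + 0 + 0 + 1 + 0 + 1 + 1 + 0 = 4 ≡ 0 (mod 2).
  s_4 = 1 + 0 + 1 + 1 + 0 + 1 + 0 + 0 = 4 ≡ 0 (mod 2).
s = (0, 1, 0, 0)^T — this equals column 4 of H (binary 0100), so error is at position 4.
Correct: flip bit 4 of r = 110010100010010 to get c = 110110100010010.


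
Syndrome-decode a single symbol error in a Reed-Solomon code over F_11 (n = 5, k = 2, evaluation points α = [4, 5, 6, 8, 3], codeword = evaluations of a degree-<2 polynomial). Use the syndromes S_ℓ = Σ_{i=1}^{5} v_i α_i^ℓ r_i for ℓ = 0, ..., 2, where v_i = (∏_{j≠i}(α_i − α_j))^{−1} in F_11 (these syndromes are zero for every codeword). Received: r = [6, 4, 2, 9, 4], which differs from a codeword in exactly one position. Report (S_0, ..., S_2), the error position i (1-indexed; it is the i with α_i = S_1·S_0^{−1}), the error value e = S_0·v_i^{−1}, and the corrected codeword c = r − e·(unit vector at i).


S = (5, 4, 1), error at position 5, error magnitude e = 7, c = [6, 4, 2, 9, 8].

Step 1: column multipliers v_i = (∏_{j≠i}(α_i − α_j))^{−1} mod 11.
  i = 1 (α = 4): (4−5)(4−6)(4−8)(4−3) = (−1)·(−2)·(−4)·1 = −8 ≡ 3, so v_1 = 3^{−1} = 4 (mod 11).
  i = 2 (α = 5): (5−4)(5−6)(5−8)(5−3) = 1·(−1)·(−3)·2 = 6 ≡ 6, so v_2 = 6^{−1} = 2 (mod 11).
  i = 3 (α = 6): (6−4)(6−5)(6−8)(6−3) = 2·1·(−2)·3 = −12 ≡ 10, so v_3 = 10^{−1} = 10 (mod 11).
  i = 4 (α = 8): (8−4)(8−5)(8−6)(8−3) = 4·3·2·5 = 120 ≡ 10, so v_4 = 10^{−1} = 10 (mod 11).
  i = 5 (α = 3): (3−4)(3−5)(3−6)(3−8) = (−1)·(−2)·(−3)·(−5) = 30 ≡ 8, so v_5 = 8^{−1} = 7 (mod 11).
  v = [4, 2, 10, 10, 7].
Step 2: syndromes of r = [6, 4, 2, 9, 4] (all sums mod 11).
  S_0 = Σ v_i r_i = 4·6 + 2·4 + 10·2 + 10·9 + 7·4 = 170 ≡ 5.
  S_1 = Σ v_i α_i r_i = 4·4·6 + 2·5·4 + 10·6·2 + 10·8·9 + 7·3·4 = 1060 ≡ 4.
  α_i^2 mod 11 = [5, 3, 3, 9, 9].
  S_2 = Σ v_i α_i^2 r_i = 4·5·6 + 2·3·4 + 10·3·2 + 10·9·9 + 7·9·4 = 1266 ≡ 1.
  S = (5, 4, 1) ≠ 0, so r is not a codeword (an error is present).
Step 3: locate the error. For a single error e at position i, S_ℓ = v_i·e·α_i^ℓ, so α_err = S_1/S_0.
  S_0^{−1} = 5^{−1} = 9 (mod 11), so α_err = 4·9 = 36 ≡ 3 = α_5. Error position i = 5.
  Consistency check: S_2/S_1 = 1·3 = 3 ≡ 3 = α_err ✓ (single-error assumption holds).
Step 4: error magnitude e = S_0/v_5 = S_0·∏_{j≠5}(α_5 − α_j) = 5·8 = 40 ≡ 7 (mod 11).
Step 5: correct position 5: c_5 = r_5 − e = 4 − 7 ≡ 8 (mod 11). Hence c = [6, 4, 2, 9, 8].
  Check: interpolating c through the α_i gives m(x) = 3 + 9·x (degree < 2) with m(α_i) = c_i for every i, so c is indeed a codeword.


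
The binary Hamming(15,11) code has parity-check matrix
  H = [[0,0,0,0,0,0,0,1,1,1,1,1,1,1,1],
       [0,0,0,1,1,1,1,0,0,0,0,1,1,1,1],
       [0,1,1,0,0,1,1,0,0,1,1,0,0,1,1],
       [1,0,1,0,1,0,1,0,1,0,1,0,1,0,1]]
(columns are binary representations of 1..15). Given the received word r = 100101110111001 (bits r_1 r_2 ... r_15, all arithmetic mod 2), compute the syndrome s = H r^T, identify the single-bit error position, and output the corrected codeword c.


s = (1, 1, 1, 0)^T, error position = 14, corrected codeword c = 100101110111011

Compute s = H r^T mod 2 one row at a time:
  s_1 = 1 + 0 + 1 + 1 + 1 + 0 + 0 + 1 = 5 ≡ 1 (mod 2).
  s_2 = 1 + 0 + 1 + 1 + 1 + 0 + 0 + 1 = 5 ≡ 1 (mod 2).
  s_3 = 0 + 0 + 1 + 1 + 1 + 1 + 0 + 1 = 5 ≡ 1 (mod 2).
  s_4 = 1 + 0 + 0 + 1 + 0 + 1 + 0 + 1 = 4 ≡ 0 (mod 2).
s = (1, 1, 1, 0)^T — this equals column 14 of H (binary 1110), so error is at position 14.
Correct: flip bit 14 of r = 100101110111001 to get c = 100101110111011.


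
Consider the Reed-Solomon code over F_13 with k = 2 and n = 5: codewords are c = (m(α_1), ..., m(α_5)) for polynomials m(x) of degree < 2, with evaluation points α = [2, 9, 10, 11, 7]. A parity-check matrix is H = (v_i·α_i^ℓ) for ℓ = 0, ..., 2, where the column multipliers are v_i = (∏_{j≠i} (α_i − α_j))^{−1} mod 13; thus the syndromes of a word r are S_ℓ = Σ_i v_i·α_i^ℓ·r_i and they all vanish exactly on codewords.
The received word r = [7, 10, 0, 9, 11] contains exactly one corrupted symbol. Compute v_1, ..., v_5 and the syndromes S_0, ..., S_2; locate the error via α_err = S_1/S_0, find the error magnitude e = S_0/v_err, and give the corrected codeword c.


S = (5, 11, 6), error at position 3, error magnitude e = 10, c = [7, 10, 3, 9, 11].

Step 1: column multipliers v_i = (∏_{j≠i}(α_i − α_j))^{−1} mod 13.
  i = 1 (α = 2): (2−9)(2−10)(2−11)(2−7) = (−7)·(−8)·(−9)·(−5) = 2520 ≡ 11, so v_1 = 11^{−1} = 6 (mod 13).
  i = 2 (α = 9): (9−2)(9−10)(9−11)(9−7) = 7·(−1)·(−2)·2 = 28 ≡ 2, so v_2 = 2^{−1} = 7 (mod 13).
  i = 3 (α = 10): (10−2)(10−9)(10−11)(10−7) = 8·1·(−1)·3 = −24 ≡ 2, so v_3 = 2^{−1} = 7 (mod 13).
  i = 4 (α = 11): (11−2)(11−9)(11−10)(11−7) = 9·2·1·4 = 72 ≡ 7, so v_4 = 7^{−1} = 2 (mod 13).
  i = 5 (α = 7): (7−2)(7−9)(7−10)(7−11) = 5·(−2)·(−3)·(−4) = −120 ≡ 10, so v_5 = 10^{−1} = 4 (mod 13).
  v = [6, 7, 7, 2, 4].
Step 2: syndromes of r = [7, 10, 0, 9, 11] (all sums mod 13).
  S_0 = Σ v_i r_i = 6·7 + 7·10 + 7·0 + 2·9 + 4·11 = 174 ≡ 5.
  S_1 = Σ v_i α_i r_i = 6·2·7 + 7·9·10 + 7·10·0 + 2·11·9 + 4·7·11 = 1220 ≡ 11.
  α_i^2 mod 13 = [4, 3, 9, 4, 10].
  S_2 = Σ v_i α_i^2 r_i = 6·4·7 + 7·3·10 + 7·9·0 + 2·4·9 + 4·10·11 = 890 ≡ 6.
  S = (5, 11, 6) ≠ 0, so r is not a codeword (an error is present).
Step 3: locate the error. For a single error e at position i, S_ℓ = v_i·e·α_i^ℓ, so α_err = S_1/S_0.
  S_0^{−1} = 5^{−1} = 8 (mod 13), so α_err = 11·8 = 88 ≡ 10 = α_3. Error position i = 3.
  Consistency check: S_2/S_1 = 6·6 = 36 ≡ 10 = α_err ✓ (single-error assumption holds).
Step 4: error magnitude e = S_0/v_3 = S_0·∏_{j≠3}(α_3 − α_j) = 5·2 = 10 ≡ 10 (mod 13).
Step 5: correct position 3: c_3 = r_3 − e = 0 − 10 ≡ 3 (mod 13). Hence c = [7, 10, 3, 9, 11].
  Check: interpolating c through the α_i gives m(x) = 8 + 6·x (degree < 2) with m(α_i) = c_i for every i, so c is indeed a codeword.


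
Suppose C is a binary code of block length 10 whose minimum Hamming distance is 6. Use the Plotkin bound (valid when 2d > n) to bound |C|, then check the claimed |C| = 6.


Plotkin bound M ≤ 6; given |C| = 6 ≤ bound (satisfied).

Check applicability: 2d = 12, n = 10.
2d − n = 2 > 0, so Plotkin applies.
Compute d/(2d−n) = 6/2 ≈ 3.0000.
⌊d/(2d−n)⌋ = 3.
Plotkin bound: M ≤ 2·3 = 6.
Given |C| = 6, check: satisfied.
This |C| is at the Plotkin bound.


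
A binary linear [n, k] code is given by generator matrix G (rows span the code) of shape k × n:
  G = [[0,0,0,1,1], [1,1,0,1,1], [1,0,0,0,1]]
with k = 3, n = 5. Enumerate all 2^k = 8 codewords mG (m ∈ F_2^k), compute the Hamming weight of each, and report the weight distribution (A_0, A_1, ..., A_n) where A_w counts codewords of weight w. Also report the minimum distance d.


Weight distribution: A_0 = 1, A_2 = 6, A_4 = 1. Minimum distance d = 2.

Enumerate all 2^3 = 8 messages m ∈ F_2^3.
For each, compute codeword c = mG in F_2^5, then tally its weight.
  m = 000 → c = 00000, weight = 0.
  m = 100 → c = 00011, weight = 2.
  m = 010 → c = 11011, weight = 4.
  m = 110 → c = 11000, weight = 2.
  m = 001 → c = 10001, weight = 2.
  m = 101 → c = 10010, weight = 2.
  m = 011 → c = 01010, weight = 2.
  m = 111 → c = 01001, weight = 2.
Tally weights:
  weight 0: 1 codewords.
  weight 2: 6 codewords.
  weight 4: 1 codewords.
Minimum distance d = smallest w > 0 with A_w > 0 = 2.
Sanity: Σ A_w = 8 = 2^3 = 8 ✓.


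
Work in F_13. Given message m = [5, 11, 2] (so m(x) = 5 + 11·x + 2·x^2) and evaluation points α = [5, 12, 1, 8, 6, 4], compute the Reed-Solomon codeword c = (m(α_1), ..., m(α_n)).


c = [6, 9, 5, 0, 0, 3]

Message polynomial: m(x) = 5 + 11·x + 2·x^2 (mod 13).
For each evaluation point α_i, compute m(α_i) mod 13:
  α_1 = 5: Horner steps 2 → 8 → 6, so m(5) = 6.
  α_2 = 12: Horner steps 2 → 9 → 9, so m(12) = 9.
  α_3 = 1: Horner steps 2 → 0 → 5, so m(1) = 5.
  α_4 = 8: Horner steps 2 → 1 → 0, so m(8) = 0.
  α_5 = 6: Horner steps 2 → 10 → 0, so m(6) = 0.
  α_6 = 4: Horner steps 2 → 6 → 3, so m(4) = 3.
Codeword c = [6, 9, 5, 0, 0, 3] ∈ F_13^6.


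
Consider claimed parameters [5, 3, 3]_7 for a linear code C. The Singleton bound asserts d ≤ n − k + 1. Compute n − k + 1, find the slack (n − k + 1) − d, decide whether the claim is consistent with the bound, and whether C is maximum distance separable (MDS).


Singleton RHS = n − k + 1 = 3, slack = 0, bound satisfied, MDS.

Singleton bound: d ≤ n − k + 1.
Here n = 5, k = 3, so n − k + 1 = 3.
Given d = 3, check d ≤ 3: YES.
Slack = (n − k + 1) − d = 0.
The code is MDS (slack = 0).
Description: the claimed parameters are [5, 3, 3]_7; such a code would be MDS (meets Singleton bound).


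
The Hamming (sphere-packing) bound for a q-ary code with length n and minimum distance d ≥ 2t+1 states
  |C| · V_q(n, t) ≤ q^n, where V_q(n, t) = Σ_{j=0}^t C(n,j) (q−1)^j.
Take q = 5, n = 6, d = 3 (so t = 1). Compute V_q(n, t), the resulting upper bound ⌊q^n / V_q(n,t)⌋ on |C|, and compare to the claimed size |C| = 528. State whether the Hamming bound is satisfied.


V_q(n, t) = 25, q^n = 15625, Hamming bound = 625, |C| = 528 ≤ bound (satisfied).

Step 1: Compute V_q(n, t) = Σ_{j=0}^1 C(n, j) (q−1)^j.
  j = 0: C(6,0)·(4)^0 = 1·1 = 1.
  j = 1: C(6,1)·(4)^1 = 6·4 = 24.
  V_q(n, t) = 1 + 24 = 25.
Step 2: q^n = 5^6 = 15625.
Step 3: Hamming bound ⌊q^n / V_q(n,t)⌋ = ⌊15625/25⌋ = 625.
Step 4: Compare |C| = 528 to 625: satisfied.
The claimed |C| lies below the Hamming bound.


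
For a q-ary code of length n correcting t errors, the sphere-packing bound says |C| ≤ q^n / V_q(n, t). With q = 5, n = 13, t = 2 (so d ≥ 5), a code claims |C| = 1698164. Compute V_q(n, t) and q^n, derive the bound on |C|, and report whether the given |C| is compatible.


V_q(n, t) = 1301, q^n = 1220703125, Hamming bound = 938280, |C| = 1698164 > bound (violated).

Step 1: Compute V_q(n, t) = Σ_{j=0}^2 C(n, j) (q−1)^j.
  j = 0: C(13,0)·(4)^0 = 1·1 = 1.
  j = 1: C(13,1)·(4)^1 = 13·4 = 52.
  j = 2: C(13,2)·(4)^2 = 78·16 = 1248.
  V_q(n, t) = 1 + 52 + 1248 = 1301.
Step 2: q^n = 5^13 = 1220703125.
Step 3: Hamming bound ⌊q^n / V_q(n,t)⌋ = ⌊1220703125/1301⌋ = 938280.
Step 4: Compare |C| = 1698164 to 938280: violated.
The claimed |C| lies above the Hamming bound, so no 5-ary code of length 13 with d ≥ 5 can have 1698164 codewords.


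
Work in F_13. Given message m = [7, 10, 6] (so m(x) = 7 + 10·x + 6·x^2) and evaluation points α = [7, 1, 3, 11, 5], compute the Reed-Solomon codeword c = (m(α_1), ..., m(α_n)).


c = [7, 10, 0, 11, 12]

Message polynomial: m(x) = 7 + 10·x + 6·x^2 (mod 13).
For each evaluation point α_i, compute m(α_i) mod 13:
  α_1 = 7: Horner steps 6 → 0 → 7, so m(7) = 7.
  α_2 = 1: Horner steps 6 → 3 → 10, so m(1) = 10.
  α_3 = 3: Horner steps 6 → 2 → 0, so m(3) = 0.
  α_4 = 11: Horner steps 6 → 11 → 11, so m(11) = 11.
  α_5 = 5: Horner steps 6 → 1 → 12, so m(5) = 12.
Codeword c = [7, 10, 0, 11, 12] ∈ F_13^5.


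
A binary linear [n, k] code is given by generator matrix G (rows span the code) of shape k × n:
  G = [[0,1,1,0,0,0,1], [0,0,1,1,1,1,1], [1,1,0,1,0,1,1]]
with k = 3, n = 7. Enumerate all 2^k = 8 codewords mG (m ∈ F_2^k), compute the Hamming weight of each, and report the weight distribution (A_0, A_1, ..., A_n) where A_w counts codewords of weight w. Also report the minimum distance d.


Weight distribution: A_0 = 1, A_3 = 2, A_4 = 3, A_5 = 2. Minimum distance d = 3.

Enumerate all 2^3 = 8 messages m ∈ F_2^3.
For each, compute codeword c = mG in F_2^7, then tally its weight.
  m = 000 → c = 0000000, weight = 0.
  m = 100 → c = 0110001, weight = 3.
  m = 010 → c = 0011111, weight = 5.
  m = 110 → c = 0101110, weight = 4.
  m = 001 → c = 1101011, weight = 5.
  m = 101 → c = 1011010, weight = 4.
  m = 011 → c = 1110100, weight = 4.
  m = 111 → c = 1000101, weight = 3.
Tally weights:
  weight 0: 1 codewords.
  weight 3: 2 codewords.
  weight 4: 3 codewords.
  weight 5: 2 codewords.
Minimum distance d = smallest w > 0 with A_w > 0 = 3.
Sanity: Σ A_w = 8 = 2^3 = 8 ✓.


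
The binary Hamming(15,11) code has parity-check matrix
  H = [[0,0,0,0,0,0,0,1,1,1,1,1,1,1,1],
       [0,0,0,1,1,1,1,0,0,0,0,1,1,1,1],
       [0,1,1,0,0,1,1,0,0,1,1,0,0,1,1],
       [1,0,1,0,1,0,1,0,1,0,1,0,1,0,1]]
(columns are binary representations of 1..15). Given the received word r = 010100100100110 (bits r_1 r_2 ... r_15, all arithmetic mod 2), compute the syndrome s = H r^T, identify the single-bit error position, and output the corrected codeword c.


s = (1, 0, 0, 0)^T, error position = 8, corrected codeword c = 010100110100110

Compute s = H r^T mod 2 one row at a time:
  s_1 = 0 + 0 + 1 + 0 + 0 + 1 + 1 + 0 = 3 ≡ 1 (mod 2).
  s_2 = 1 + 0 + 0 + 1 + 0 + 1 + 1 + 0 = 4 ≡ 0 (mod 2).
  s_3 = 1 + 0 + 0 + 1 + 1 + 0 + 1 + 0 = 4 ≡ 0 (mod 2).
  s_4 = 0 + 0 + 0 + 1 + 0 + 0 + 1 + 0 = 2 ≡ 0 (mod 2).
s = (1, 0, 0, 0)^T — this equals column 8 of H (binary 1000), so error is at position 8.
Correct: flip bit 8 of r = 010100100100110 to get c = 010100110100110.


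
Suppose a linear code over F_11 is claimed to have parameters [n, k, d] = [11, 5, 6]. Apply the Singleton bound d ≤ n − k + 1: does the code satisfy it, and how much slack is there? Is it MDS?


Singleton RHS = n − k + 1 = 7, slack = 1, bound satisfied, not MDS.

Singleton bound: d ≤ n − k + 1.
Here n = 11, k = 5, so n − k + 1 = 7.
Given d = 6, check d ≤ 7: YES.
Slack = (n − k + 1) − d = 1.
The code is NOT MDS (slack = 1 > 0).
Description: the claimed parameters are [11, 5, 6]_11; such a code would be non-MDS.


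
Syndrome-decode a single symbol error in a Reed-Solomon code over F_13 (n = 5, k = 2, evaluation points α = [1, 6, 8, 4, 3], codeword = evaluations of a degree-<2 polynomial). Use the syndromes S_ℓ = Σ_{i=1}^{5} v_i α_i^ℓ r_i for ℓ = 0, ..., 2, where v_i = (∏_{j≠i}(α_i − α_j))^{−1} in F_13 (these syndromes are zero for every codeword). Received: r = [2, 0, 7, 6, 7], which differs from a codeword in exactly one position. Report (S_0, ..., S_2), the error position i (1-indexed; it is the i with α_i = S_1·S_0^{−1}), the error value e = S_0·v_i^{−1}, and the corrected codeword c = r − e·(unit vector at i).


S = (7, 8, 11), error at position 5, error magnitude e = 11, c = [2, 0, 7, 6, 9].

Step 1: column multipliers v_i = (∏_{j≠i}(α_i − α_j))^{−1} mod 13.
  i = 1 (α = 1): (1−6)(1−8)(1−4)(1−3) = (−5)·(−7)·(−3)·(−2) = 210 ≡ 2, so v_1 = 2^{−1} = 7 (mod 13).
  i = 2 (α = 6): (6−1)(6−8)(6−4)(6−3) = 5·(−2)·2·3 = −60 ≡ 5, so v_2 = 5^{−1} = 8 (mod 13).
  i = 3 (α = 8): (8−1)(8−6)(8−4)(8−3) = 7·2·4·5 = 280 ≡ 7, so v_3 = 7^{−1} = 2 (mod 13).
  i = 4 (α = 4): (4−1)(4−6)(4−8)(4−3) = 3·(−2)·(−4)·1 = 24 ≡ 11, so v_4 = 11^{−1} = 6 (mod 13).
  i = 5 (α = 3): (3−1)(3−6)(3−8)(3−4) = 2·(−3)·(−5)·(−1) = −30 ≡ 9, so v_5 = 9^{−1} = 3 (mod 13).
  v = [7, 8, 2, 6, 3].
Step 2: syndromes of r = [2, 0, 7, 6, 7] (all sums mod 13).
  S_0 = Σ v_i r_i = 7·2 + 8·0 + 2·7 + 6·6 + 3·7 = 85 ≡ 7.
  S_1 = Σ v_i α_i r_i = 7·1·2 + 8·6·0 + 2·8·7 + 6·4·6 + 3·3·7 = 333 ≡ 8.
  α_i^2 mod 13 = [1, 10, 12, 3, 9].
  S_2 = Σ v_i α_i^2 r_i = 7·1·2 + 8·10·0 + 2·12·7 + 6·3·6 + 3·9·7 = 479 ≡ 11.
  S = (7, 8, 11) ≠ 0, so r is not a codeword (an error is present).
Step 3: locate the error. For a single error e at position i, S_ℓ = v_i·e·α_i^ℓ, so α_err = S_1/S_0.
  S_0^{−1} = 7^{−1} = 2 (mod 13), so α_err = 8·2 = 16 ≡ 3 = α_5. Error position i = 5.
  Consistency check: S_2/S_1 = 11·5 = 55 ≡ 3 = α_err ✓ (single-error assumption holds).
Step 4: error magnitude e = S_0/v_5 = S_0·∏_{j≠5}(α_5 − α_j) = 7·9 = 63 ≡ 11 (mod 13).
Step 5: correct position 5: c_5 = r_5 − e = 7 − 11 ≡ 9 (mod 13). Hence c = [2, 0, 7, 6, 9].
  Check: interpolating c through the α_i gives m(x) = 5 + 10·x (degree < 2) with m(α_i) = c_i for every i, so c is indeed a codeword.


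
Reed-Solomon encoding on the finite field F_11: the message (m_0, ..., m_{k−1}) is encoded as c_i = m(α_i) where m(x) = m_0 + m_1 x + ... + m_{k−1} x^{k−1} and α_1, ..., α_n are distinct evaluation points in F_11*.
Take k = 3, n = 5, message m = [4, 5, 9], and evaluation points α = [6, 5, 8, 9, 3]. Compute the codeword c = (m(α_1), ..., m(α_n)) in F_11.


c = [6, 1, 4, 8, 1]

Message polynomial: m(x) = 4 + 5·x + 9·x^2 (mod 11).
For each evaluation point α_i, compute m(α_i) mod 11:
  α_1 = 6: Horner steps 9 → 4 → 6, so m(6) = 6.
  α_2 = 5: Horner steps 9 → 6 → 1, so m(5) = 1.
  α_3 = 8: Horner steps 9 → 0 → 4, so m(8) = 4.
  α_4 = 9: Horner steps 9 → 9 → 8, so m(9) = 8.
  α_5 = 3: Horner steps 9 → 10 → 1, so m(3) = 1.
Codeword c = [6, 1, 4, 8, 1] ∈ F_11^5.


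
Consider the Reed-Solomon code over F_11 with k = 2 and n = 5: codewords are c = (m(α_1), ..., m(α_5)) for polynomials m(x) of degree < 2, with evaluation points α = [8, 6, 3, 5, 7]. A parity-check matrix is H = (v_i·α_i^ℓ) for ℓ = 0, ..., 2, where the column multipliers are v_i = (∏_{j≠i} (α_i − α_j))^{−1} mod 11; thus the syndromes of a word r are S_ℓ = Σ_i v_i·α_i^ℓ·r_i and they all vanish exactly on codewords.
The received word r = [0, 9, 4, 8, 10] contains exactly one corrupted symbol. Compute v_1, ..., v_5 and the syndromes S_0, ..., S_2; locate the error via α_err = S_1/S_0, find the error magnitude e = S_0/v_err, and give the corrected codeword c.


S = (2, 6, 7), error at position 3, error magnitude e = 9, c = [0, 9, 6, 8, 10].

Step 1: column multipliers v_i = (∏_{j≠i}(α_i − α_j))^{−1} mod 11.
  i = 1 (α = 8): (8−6)(8−3)(8−5)(8−7) = 2·5·3·1 = 30 ≡ 8, so v_1 = 8^{−1} = 7 (mod 11).
  i = 2 (α = 6): (6−8)(6−3)(6−5)(6−7) = (−2)·3·1·(−1) = 6 ≡ 6, so v_2 = 6^{−1} = 2 (mod 11).
  i = 3 (α = 3): (3−8)(3−6)(3−5)(3−7) = (−5)·(−3)·(−2)·(−4) = 120 ≡ 10, so v_3 = 10^{−1} = 10 (mod 11).
  i = 4 (α = 5): (5−8)(5−6)(5−3)(5−7) = (−3)·(−1)·2·(−2) = −12 ≡ 10, so v_4 = 10^{−1} = 10 (mod 11).
  i = 5 (α = 7): (7−8)(7−6)(7−3)(7−5) = (−1)·1·4·2 = −8 ≡ 3, so v_5 = 3^{−1} = 4 (mod 11).
  v = [7, 2, 10, 10, 4].
Step 2: syndromes of r = [0, 9, 4, 8, 10] (all sums mod 11).
  S_0 = Σ v_i r_i = 7·0 + 2·9 + 10·4 + 10·8 + 4·10 = 178 ≡ 2.
  S_1 = Σ v_i α_i r_i = 7·8·0 + 2·6·9 + 10·3·4 + 10·5·8 + 4·7·10 = 908 ≡ 6.
  α_i^2 mod 11 = [9, 3, 9, 3, 5].
  S_2 = Σ v_i α_i^2 r_i = 7·9·0 + 2·3·9 + 10·9·4 + 10·3·8 + 4·5·10 = 854 ≡ 7.
  S = (2, 6, 7) ≠ 0, so r is not a codeword (an error is present).
Step 3: locate the error. For a single error e at position i, S_ℓ = v_i·e·α_i^ℓ, so α_err = S_1/S_0.
  S_0^{−1} = 2^{−1} = 6 (mod 11), so α_err = 6·6 = 36 ≡ 3 = α_3. Error position i = 3.
  Consistency check: S_2/S_1 = 7·2 = 14 ≡ 3 = α_err ✓ (single-error assumption holds).
Step 4: error magnitude e = S_0/v_3 = S_0·∏_{j≠3}(α_3 − α_j) = 2·10 = 20 ≡ 9 (mod 11).
Step 5: correct position 3: c_3 = r_3 − e = 4 − 9 ≡ 6 (mod 11). Hence c = [0, 9, 6, 8, 10].
  Check: interpolating c through the α_i gives m(x) = 3 + 1·x (degree < 2) with m(α_i) = c_i for every i, so c is indeed a codeword.


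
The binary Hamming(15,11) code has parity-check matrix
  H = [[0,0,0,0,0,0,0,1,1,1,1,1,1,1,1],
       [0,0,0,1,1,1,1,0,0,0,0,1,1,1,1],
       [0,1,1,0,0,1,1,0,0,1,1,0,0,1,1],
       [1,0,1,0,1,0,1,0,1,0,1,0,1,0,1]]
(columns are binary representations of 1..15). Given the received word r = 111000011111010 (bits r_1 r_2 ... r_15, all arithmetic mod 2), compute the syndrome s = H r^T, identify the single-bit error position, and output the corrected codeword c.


s = (0, 0, 1, 0)^T, error position = 2, corrected codeword c = 101000011111010

Compute s = H r^T mod 2 one row at a time:
  s_1 = 1 + 1 + 1 + 1 + 1 + 0 + 1 + 0 = 6 ≡ 0 (mod 2).
  s_2 = 0 + 0 + 0 + 0 + 1 + 0 + 1 + 0 = 2 ≡ 0 (mod 2).
  s_3 = 1 + 1 + 0 + 0 + 1 + 1 + 1 + 0 = 5 ≡ 1 (mod 2).
  s_4 = 1 + 1 + 0 + 0 + 1 + 1 + 0 + 0 = 4 ≡ 0 (mod 2).
s = (0, 0, 1, 0)^T — this equals column 2 of H (binary 0010), so error is at position 2.
Correct: flip bit 2 of r = 111000011111010 to get c = 101000011111010.


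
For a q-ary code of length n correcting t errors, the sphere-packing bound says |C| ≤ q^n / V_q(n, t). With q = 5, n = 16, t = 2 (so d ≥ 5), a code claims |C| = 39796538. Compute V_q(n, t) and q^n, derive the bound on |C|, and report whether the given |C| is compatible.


V_q(n, t) = 1985, q^n = 152587890625, Hamming bound = 76870473, |C| = 39796538 ≤ bound (satisfied).

Step 1: Compute V_q(n, t) = Σ_{j=0}^2 C(n, j) (q−1)^j.
  j = 0: C(16,0)·(4)^0 = 1·1 = 1.
  j = 1: C(16,1)·(4)^1 = 16·4 = 64.
  j = 2: C(16,2)·(4)^2 = 120·16 = 1920.
  V_q(n, t) = 1 + 64 + 1920 = 1985.
Step 2: q^n = 5^16 = 152587890625.
Step 3: Hamming bound ⌊q^n / V_q(n,t)⌋ = ⌊152587890625/1985⌋ = 76870473.
Step 4: Compare |C| = 39796538 to 76870473: satisfied.
The claimed |C| lies below the Hamming bound.


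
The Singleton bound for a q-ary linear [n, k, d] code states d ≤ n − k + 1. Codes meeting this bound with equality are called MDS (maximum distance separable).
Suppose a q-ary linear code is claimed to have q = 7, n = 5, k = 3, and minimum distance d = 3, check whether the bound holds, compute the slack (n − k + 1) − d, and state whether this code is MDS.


Singleton RHS = n − k + 1 = 3, slack = 0, bound satisfied, MDS.

Singleton bound: d ≤ n − k + 1.
Here n = 5, k = 3, so n − k + 1 = 3.
Given d = 3, check d ≤ 3: YES.
Slack = (n − k + 1) − d = 0.
The code is MDS (slack = 0).
Description: the claimed parameters are [5, 3, 3]_7; such a code would be MDS (meets Singleton bound).


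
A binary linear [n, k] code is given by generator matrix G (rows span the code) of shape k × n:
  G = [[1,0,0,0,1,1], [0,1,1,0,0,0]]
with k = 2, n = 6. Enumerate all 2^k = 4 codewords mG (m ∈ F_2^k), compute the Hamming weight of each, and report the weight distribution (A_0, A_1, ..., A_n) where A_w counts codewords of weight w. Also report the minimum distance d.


Weight distribution: A_0 = 1, A_2 = 1, A_3 = 1, A_5 = 1. Minimum distance d = 2.

Enumerate all 2^2 = 4 messages m ∈ F_2^2.
For each, compute codeword c = mG in F_2^6, then tally its weight.
  m = 00 → c = 000000, weight = 0.
  m = 10 → c = 100011, weight = 3.
  m = 01 → c = 011000, weight = 2.
  m = 11 → c = 111011, weight = 5.
Tally weights:
  weight 0: 1 codewords.
  weight 2: 1 codewords.
  weight 3: 1 codewords.
  weight 5: 1 codewords.
Minimum distance d = smallest w > 0 with A_w > 0 = 2.
Sanity: Σ A_w = 4 = 2^2 = 4 ✓.


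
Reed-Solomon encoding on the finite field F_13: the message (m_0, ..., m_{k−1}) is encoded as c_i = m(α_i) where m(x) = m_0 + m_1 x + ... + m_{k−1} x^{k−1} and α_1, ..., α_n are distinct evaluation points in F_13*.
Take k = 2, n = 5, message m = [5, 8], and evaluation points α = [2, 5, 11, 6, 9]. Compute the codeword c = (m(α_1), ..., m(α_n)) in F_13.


c = [8, 6, 2, 1, 12]

Message polynomial: m(x) = 5 + 8·x (mod 13).
For each evaluation point α_i, compute m(α_i) mod 13:
  α_1 = 2: Horner steps 8 → 8, so m(2) = 8.
  α_2 = 5: Horner steps 8 → 6, so m(5) = 6.
  α_3 = 11: Horner steps 8 → 2, so m(11) = 2.
  α_4 = 6: Horner steps 8 → 1, so m(6) = 1.
  α_5 = 9: Horner steps 8 → 12, so m(9) = 12.
Codeword c = [8, 6, 2, 1, 12] ∈ F_13^5.


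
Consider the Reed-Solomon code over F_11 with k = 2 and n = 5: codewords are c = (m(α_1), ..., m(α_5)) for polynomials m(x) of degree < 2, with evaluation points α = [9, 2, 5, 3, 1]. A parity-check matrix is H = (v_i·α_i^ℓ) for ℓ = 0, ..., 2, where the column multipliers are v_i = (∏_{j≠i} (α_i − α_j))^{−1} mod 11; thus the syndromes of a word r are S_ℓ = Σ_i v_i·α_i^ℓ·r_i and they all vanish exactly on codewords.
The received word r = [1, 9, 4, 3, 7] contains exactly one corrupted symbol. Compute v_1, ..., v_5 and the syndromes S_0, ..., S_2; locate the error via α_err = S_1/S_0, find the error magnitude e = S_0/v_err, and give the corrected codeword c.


S = (7, 10, 8), error at position 4, error magnitude e = 3, c = [1, 9, 4, 0, 7].

Step 1: column multipliers v_i = (∏_{j≠i}(α_i − α_j))^{−1} mod 11.
  i = 1 (α = 9): (9−2)(9−5)(9−3)(9−1) = 7·4·6·8 = 1344 ≡ 2, so v_1 = 2^{−1} = 6 (mod 11).
  i = 2 (α = 2): (2−9)(2−5)(2−3)(2−1) = (−7)·(−3)·(−1)·1 = −21 ≡ 1, so v_2 = 1^{−1} = 1 (mod 11).
  i = 3 (α = 5): (5−9)(5−2)(5−3)(5−1) = (−4)·3·2·4 = −96 ≡ 3, so v_3 = 3^{−1} = 4 (mod 11).
  i = 4 (α = 3): (3−9)(3−2)(3−5)(3−1) = (−6)·1·(−2)·2 = 24 ≡ 2, so v_4 = 2^{−1} = 6 (mod 11).
  i = 5 (α = 1): (1−9)(1−2)(1−5)(1−3) = (−8)·(−1)·(−4)·(−2) = 64 ≡ 9, so v_5 = 9^{−1} = 5 (mod 11).
  v = [6, 1, 4, 6, 5].
Step 2: syndromes of r = [1, 9, 4, 3, 7] (all sums mod 11).
  S_0 = Σ v_i r_i = 6·1 + 1·9 + 4·4 + 6·3 + 5·7 = 84 ≡ 7.
  S_1 = Σ v_i α_i r_i = 6·9·1 + 1·2·9 + 4·5·4 + 6·3·3 + 5·1·7 = 241 ≡ 10.
  α_i^2 mod 11 = [4, 4, 3, 9, 1].
  S_2 = Σ v_i α_i^2 r_i = 6·4·1 + 1·4·9 + 4·3·4 + 6·9·3 + 5·1·7 = 305 ≡ 8.
  S = (7, 10, 8) ≠ 0, so r is not a codeword (an error is present).
Step 3: locate the error. For a single error e at position i, S_ℓ = v_i·e·α_i^ℓ, so α_err = S_1/S_0.
  S_0^{−1} = 7^{−1} = 8 (mod 11), so α_err = 10·8 = 80 ≡ 3 = α_4. Error position i = 4.
  Consistency check: S_2/S_1 = 8·10 = 80 ≡ 3 = α_err ✓ (single-error assumption holds).
Step 4: error magnitude e = S_0/v_4 = S_0·∏_{j≠4}(α_4 − α_j) = 7·2 = 14 ≡ 3 (mod 11).
Step 5: correct position 4: c_4 = r_4 − e = 3 − 3 ≡ 0 (mod 11). Hence c = [1, 9, 4, 0, 7].
  Check: interpolating c through the α_i gives m(x) = 5 + 2·x (degree < 2) with m(α_i) = c_i for every i, so c is indeed a codeword.


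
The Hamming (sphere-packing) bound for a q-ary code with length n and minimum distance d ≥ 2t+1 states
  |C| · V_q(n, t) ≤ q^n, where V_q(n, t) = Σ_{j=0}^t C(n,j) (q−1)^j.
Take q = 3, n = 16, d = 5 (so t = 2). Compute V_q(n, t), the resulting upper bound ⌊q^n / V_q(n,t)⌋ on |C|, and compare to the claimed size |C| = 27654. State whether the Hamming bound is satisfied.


V_q(n, t) = 513, q^n = 43046721, Hamming bound = 83911, |C| = 27654 ≤ bound (satisfied).

Step 1: Compute V_q(n, t) = Σ_{j=0}^2 C(n, j) (q−1)^j.
  j = 0: C(16,0)·(2)^0 = 1·1 = 1.
  j = 1: C(16,1)·(2)^1 = 16·2 = 32.
  j = 2: C(16,2)·(2)^2 = 120·4 = 480.
  V_q(n, t) = 1 + 32 + 480 = 513.
Step 2: q^n = 3^16 = 43046721.
Step 3: Hamming bound ⌊q^n / V_q(n,t)⌋ = ⌊43046721/513⌋ = 83911.
Step 4: Compare |C| = 27654 to 83911: satisfied.
The claimed |C| lies below the Hamming bound.


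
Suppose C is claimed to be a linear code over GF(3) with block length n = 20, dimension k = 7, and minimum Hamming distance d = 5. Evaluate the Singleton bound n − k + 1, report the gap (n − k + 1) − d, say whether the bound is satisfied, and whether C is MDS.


Singleton RHS = n − k + 1 = 14, slack = 9, bound satisfied, not MDS.

Singleton bound: d ≤ n − k + 1.
Here n = 20, k = 7, so n − k + 1 = 14.
Given d = 5, check d ≤ 14: YES.
Slack = (n − k + 1) − d = 9.
The code is NOT MDS (slack = 9 > 0).
Description: the claimed parameters are [20, 7, 5]_3; such a code would be non-MDS.


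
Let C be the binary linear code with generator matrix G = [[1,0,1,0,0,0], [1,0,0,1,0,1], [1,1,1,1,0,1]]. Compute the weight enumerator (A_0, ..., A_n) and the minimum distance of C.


Weight distribution: A_0 = 1, A_2 = 3, A_3 = 3, A_5 = 1. Minimum distance d = 2.

Enumerate all 2^3 = 8 messages m ∈ F_2^3.
For each, compute codeword c = mG in F_2^6, then tally its weight.
  m = 000 → c = 000000, weight = 0.
  m = 100 → c = 101000, weight = 2.
  m = 010 → c = 100101, weight = 3.
  m = 110 → c = 001101, weight = 3.
  m = 001 → c = 111101, weight = 5.
  m = 101 → c = 010101, weight = 3.
  m = 011 → c = 011000, weight = 2.
  m = 111 → c = 110000, weight = 2.
Tally weights:
  weight 0: 1 codewords.
  weight 2: 3 codewords.
  weight 3: 3 codewords.
  weight 5: 1 codewords.
Minimum distance d = smallest w > 0 with A_w > 0 = 2.
Sanity: Σ A_w = 8 = 2^3 = 8 ✓.


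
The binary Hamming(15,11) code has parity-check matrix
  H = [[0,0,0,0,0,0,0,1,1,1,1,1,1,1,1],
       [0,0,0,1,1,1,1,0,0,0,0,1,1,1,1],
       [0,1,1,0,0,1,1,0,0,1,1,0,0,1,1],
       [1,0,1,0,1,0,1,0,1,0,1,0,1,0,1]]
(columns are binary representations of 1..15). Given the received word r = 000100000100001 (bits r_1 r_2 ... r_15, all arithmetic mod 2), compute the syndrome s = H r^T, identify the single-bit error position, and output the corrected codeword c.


s = (0, 0, 0, 1)^T, error position = 1, corrected codeword c = 100100000100001

Compute s = H r^T mod 2 one row at a time:
  s_1 = 0 + 0 + 1 + 0 + 0 + 0 + 0 + 1 = 2 ≡ 0 (mod 2).
  s_2 = 1 + 0 + 0 + 0 + 0 + 0 + 0 + 1 = 2 ≡ 0 (mod 2).
  s_3 = 0 + 0 + 0 + 0 + 1 + 0 + 0 + 1 = 2 ≡ 0 (mod 2).
  s_4 = 0 + 0 + 0 + 0 + 0 + 0 + 0 + 1 = 1 ≡ 1 (mod 2).
s = (0, 0, 0, 1)^T — this equals column 1 of H (binary 0001), so error is at position 1.
Correct: flip bit 1 of r = 000100000100001 to get c = 100100000100001.


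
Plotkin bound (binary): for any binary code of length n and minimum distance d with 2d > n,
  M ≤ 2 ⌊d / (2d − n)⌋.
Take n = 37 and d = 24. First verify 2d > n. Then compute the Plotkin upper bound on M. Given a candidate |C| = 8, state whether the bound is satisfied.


Plotkin bound M ≤ 4; given |C| = 8 > bound (violated).

Check applicability: 2d = 48, n = 37.
2d − n = 11 > 0, so Plotkin applies.
Compute d/(2d−n) = 24/11 ≈ 2.1818.
⌊d/(2d−n)⌋ = 2.
Plotkin bound: M ≤ 2·2 = 4.
Given |C| = 8, check: VIOLATED.
This |C| is above the Plotkin bound, so no binary code with n = 37, d = 24 and 8 codewords exists.


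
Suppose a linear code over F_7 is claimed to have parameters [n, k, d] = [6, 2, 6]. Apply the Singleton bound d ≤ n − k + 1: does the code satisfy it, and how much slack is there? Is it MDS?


Singleton RHS = n − k + 1 = 5, slack = -1, bound violated (no such code; not MDS).

Singleton bound: d ≤ n − k + 1.
Here n = 6, k = 2, so n − k + 1 = 5.
Given d = 6, check d ≤ 5: NO.
Slack = (n − k + 1) − d = -1.
The slack is negative: d = 6 exceeds n − k + 1 = 5 by 1, so the Singleton bound is violated and no linear [6, 2, 6]_7 code can exist. In particular it is not MDS (MDS requires d = n − k + 1 exactly).
Description: the claimed parameters are [6, 2, 6]_7; such a code would be impossible (violates the Singleton bound).


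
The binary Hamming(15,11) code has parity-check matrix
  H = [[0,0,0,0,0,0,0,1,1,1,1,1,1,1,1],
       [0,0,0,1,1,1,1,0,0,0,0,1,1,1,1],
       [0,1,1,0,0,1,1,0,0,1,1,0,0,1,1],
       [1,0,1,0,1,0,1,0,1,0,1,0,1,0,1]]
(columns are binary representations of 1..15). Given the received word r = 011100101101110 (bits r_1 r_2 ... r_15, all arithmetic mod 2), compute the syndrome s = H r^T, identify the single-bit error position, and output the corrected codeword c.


s = (1, 1, 1, 0)^T, error position = 14, corrected codeword c = 011100101101100

Compute s = H r^T mod 2 one row at a time:
  s_1 = 0 + 1 + 1 + 0 + 1 + 1 + 1 + 0 = 5 ≡ 1 (mod 2).
  s_2 = 1 + 0 + 0 + 1 + 1 + 1 + 1 + 0 = 5 ≡ 1 (mod 2).
  s_3 = 1 + 1 + 0 + 1 + 1 + 0 + 1 + 0 = 5 ≡ 1 (mod 2).
  s_4 = 0 + 1 + 0 + 1 + 1 + 0 + 1 + 0 = 4 ≡ 0 (mod 2).
s = (1, 1, 1, 0)^T — this equals column 14 of H (binary 1110), so error is at position 14.
Correct: flip bit 14 of r = 011100101101110 to get c = 011100101101100.


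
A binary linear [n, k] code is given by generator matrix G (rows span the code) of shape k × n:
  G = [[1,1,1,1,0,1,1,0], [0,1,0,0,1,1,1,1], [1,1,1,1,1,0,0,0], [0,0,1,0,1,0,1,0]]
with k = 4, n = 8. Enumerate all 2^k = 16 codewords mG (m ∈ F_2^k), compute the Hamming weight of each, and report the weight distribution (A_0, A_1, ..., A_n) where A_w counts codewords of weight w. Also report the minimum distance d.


Weight distribution: A_0 = 1, A_2 = 2, A_3 = 2, A_4 = 3, A_5 = 6, A_6 = 2. Minimum distance d = 2.

Enumerate all 2^4 = 16 messages m ∈ F_2^4.
For each, compute codeword c = mG in F_2^8, then tally its weight.
  m = 0000 → c = 00000000, weight = 0.
  m = 1000 → c = 11110110, weight = 6.
  m = 0100 → c = 01001111, weight = 5.
  m = 1100 → c = 10111001, weight = 5.
  m = 0010 → c = 11111000, weight = 5.
  m = 1010 → c = 00001110, weight = 3.
  m = 0110 → c = 10110111, weight = 6.
  m = 1110 → c = 01000001, weight = 2.
  m = 0001 → c = 00101010, weight = 3.
  m = 1001 → c = 11011100, weight = 5.
  m = 0101 → c = 01100101, weight = 4.
  m = 1101 → c = 10010011, weight = 4.
  m = 0011 → c = 11010010, weight = 4.
  m = 1011 → c = 00100100, weight = 2.
  m = 0111 → c = 10011101, weight = 5.
  m = 1111 → c = 01101011, weight = 5.
Tally weights:
  weight 0: 1 codewords.
  weight 2: 2 codewords.
  weight 3: 2 codewords.
  weight 4: 3 codewords.
  weight 5: 6 codewords.
  weight 6: 2 codewords.
Minimum distance d = smallest w > 0 with A_w > 0 = 2.
Sanity: Σ A_w = 16 = 2^4 = 16 ✓.


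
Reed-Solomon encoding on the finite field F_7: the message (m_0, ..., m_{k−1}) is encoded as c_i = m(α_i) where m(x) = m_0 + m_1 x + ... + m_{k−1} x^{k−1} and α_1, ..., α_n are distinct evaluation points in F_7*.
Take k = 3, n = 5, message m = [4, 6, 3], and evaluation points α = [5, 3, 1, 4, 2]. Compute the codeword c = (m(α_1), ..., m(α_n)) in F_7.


c = [4, 0, 6, 6, 0]

Message polynomial: m(x) = 4 + 6·x + 3·x^2 (mod 7).
For each evaluation point α_i, compute m(α_i) mod 7:
  α_1 = 5: Horner steps 3 → 0 → 4, so m(5) = 4.
  α_2 = 3: Horner steps 3 → 1 → 0, so m(3) = 0.
  α_3 = 1: Horner steps 3 → 2 → 6, so m(1) = 6.
  α_4 = 4: Horner steps 3 → 4 → 6, so m(4) = 6.
  α_5 = 2: Horner steps 3 → 5 → 0, so m(2) = 0.
Codeword c = [4, 0, 6, 6, 0] ∈ F_7^5.


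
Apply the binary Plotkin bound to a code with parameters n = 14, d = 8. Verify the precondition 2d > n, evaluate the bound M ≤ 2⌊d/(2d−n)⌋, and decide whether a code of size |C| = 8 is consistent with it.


Plotkin bound M ≤ 8; given |C| = 8 ≤ bound (satisfied).

Check applicability: 2d = 16, n = 14.
2d − n = 2 > 0, so Plotkin applies.
Compute d/(2d−n) = 8/2 ≈ 4.0000.
⌊d/(2d−n)⌋ = 4.
Plotkin bound: M ≤ 2·4 = 8.
Given |C| = 8, check: satisfied.
This |C| is at the Plotkin bound.


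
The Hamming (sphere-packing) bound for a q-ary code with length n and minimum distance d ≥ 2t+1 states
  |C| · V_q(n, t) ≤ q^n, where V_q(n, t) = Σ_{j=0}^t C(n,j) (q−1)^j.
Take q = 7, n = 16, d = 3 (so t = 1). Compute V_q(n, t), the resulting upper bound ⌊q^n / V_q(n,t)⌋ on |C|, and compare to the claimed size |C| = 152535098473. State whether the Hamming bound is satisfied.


V_q(n, t) = 97, q^n = 33232930569601, Hamming bound = 342607531645, |C| = 152535098473 ≤ bound (satisfied).

Step 1: Compute V_q(n, t) = Σ_{j=0}^1 C(n, j) (q−1)^j.
  j = 0: C(16,0)·(6)^0 = 1·1 = 1.
  j = 1: C(16,1)·(6)^1 = 16·6 = 96.
  V_q(n, t) = 1 + 96 = 97.
Step 2: q^n = 7^16 = 33232930569601.
Step 3: Hamming bound ⌊q^n / V_q(n,t)⌋ = ⌊33232930569601/97⌋ = 342607531645.
Step 4: Compare |C| = 152535098473 to 342607531645: satisfied.
The claimed |C| lies below the Hamming bound.


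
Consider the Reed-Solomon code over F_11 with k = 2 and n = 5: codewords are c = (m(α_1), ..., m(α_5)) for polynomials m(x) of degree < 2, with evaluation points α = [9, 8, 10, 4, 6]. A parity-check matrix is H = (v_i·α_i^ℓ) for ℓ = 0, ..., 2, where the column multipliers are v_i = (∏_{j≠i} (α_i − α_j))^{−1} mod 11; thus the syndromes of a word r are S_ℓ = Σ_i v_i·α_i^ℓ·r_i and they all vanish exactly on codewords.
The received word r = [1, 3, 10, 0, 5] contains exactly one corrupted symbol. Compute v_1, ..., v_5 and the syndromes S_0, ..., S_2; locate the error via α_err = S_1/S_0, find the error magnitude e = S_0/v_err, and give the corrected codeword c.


S = (6, 3, 7), error at position 5, error magnitude e = 9, c = [1, 3, 10, 0, 7].

Step 1: column multipliers v_i = (∏_{j≠i}(α_i − α_j))^{−1} mod 11.
  i = 1 (α = 9): (9−8)(9−10)(9−4)(9−6) = 1·(−1)·5·3 = −15 ≡ 7, so v_1 = 7^{−1} = 8 (mod 11).
  i = 2 (α = 8): (8−9)(8−10)(8−4)(8−6) = (−1)·(−2)·4·2 = 16 ≡ 5, so v_2 = 5^{−1} = 9 (mod 11).
  i = 3 (α = 10): (10−9)(10−8)(10−4)(10−6) = 1·2·6·4 = 48 ≡ 4, so v_3 = 4^{−1} = 3 (mod 11).
  i = 4 (α = 4): (4−9)(4−8)(4−10)(4−6) = (−5)·(−4)·(−6)·(−2) = 240 ≡ 9, so v_4 = 9^{−1} = 5 (mod 11).
  i = 5 (α = 6): (6−9)(6−8)(6−10)(6−4) = (−3)·(−2)·(−4)·2 = −48 ≡ 7, so v_5 = 7^{−1} = 8 (mod 11).
  v = [8, 9, 3, 5, 8].
Step 2: syndromes of r = [1, 3, 10, 0, 5] (all sums mod 11).
  S_0 = Σ v_i r_i = 8·1 + 9·3 + 3·10 + 5·0 + 8·5 = 105 ≡ 6.
  S_1 = Σ v_i α_i r_i = 8·9·1 + 9·8·3 + 3·10·10 + 5·4·0 + 8·6·5 = 828 ≡ 3.
  α_i^2 mod 11 = [4, 9, 1, 5, 3].
  S_2 = Σ v_i α_i^2 r_i = 8·4·1 + 9·9·3 + 3·1·10 + 5·5·0 + 8·3·5 = 425 ≡ 7.
  S = (6, 3, 7) ≠ 0, so r is not a codeword (an error is present).
Step 3: locate the error. For a single error e at position i, S_ℓ = v_i·e·α_i^ℓ, so α_err = S_1/S_0.
  S_0^{−1} = 6^{−1} = 2 (mod 11), so α_err = 3·2 = 6 ≡ 6 = α_5. Error position i = 5.
  Consistency check: S_2/S_1 = 7·4 = 28 ≡ 6 = α_err ✓ (single-error assumption holds).
Step 4: error magnitude e = S_0/v_5 = S_0·∏_{j≠5}(α_5 − α_j) = 6·7 = 42 ≡ 9 (mod 11).
Step 5: correct position 5: c_5 = r_5 − e = 5 − 9 ≡ 7 (mod 11). Hence c = [1, 3, 10, 0, 7].
  Check: interpolating c through the α_i gives m(x) = 8 + 9·x (degree < 2) with m(α_i) = c_i for every i, so c is indeed a codeword.


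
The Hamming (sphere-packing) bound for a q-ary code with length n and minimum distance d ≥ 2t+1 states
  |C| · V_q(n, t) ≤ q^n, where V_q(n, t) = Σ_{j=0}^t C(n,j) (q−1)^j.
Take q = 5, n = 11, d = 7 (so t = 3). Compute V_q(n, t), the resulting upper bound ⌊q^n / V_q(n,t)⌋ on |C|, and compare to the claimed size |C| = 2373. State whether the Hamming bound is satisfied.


V_q(n, t) = 11485, q^n = 48828125, Hamming bound = 4251, |C| = 2373 ≤ bound (satisfied).

Step 1: Compute V_q(n, t) = Σ_{j=0}^3 C(n, j) (q−1)^j.
  j = 0: C(11,0)·(4)^0 = 1·1 = 1.
  j = 1: C(11,1)·(4)^1 = 11·4 = 44.
  j = 2: C(11,2)·(4)^2 = 55·16 = 880.
  j = 3: C(11,3)·(4)^3 = 165·64 = 10560.
  V_q(n, t) = 1 + 44 + 880 + 10560 = 11485.
Step 2: q^n = 5^11 = 48828125.
Step 3: Hamming bound ⌊q^n / V_q(n,t)⌋ = ⌊48828125/11485⌋ = 4251.
Step 4: Compare |C| = 2373 to 4251: satisfied.
The claimed |C| lies below the Hamming bound.
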